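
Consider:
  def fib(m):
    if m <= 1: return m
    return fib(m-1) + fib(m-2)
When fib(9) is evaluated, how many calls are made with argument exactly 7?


Let N(m) = number of times fib(m) is called while evaluating fib(9).
N(9) = 1 (the initial call).
N(8) = 1 (only fib(9) calls it).
For 1 <= m <= 7: fib(m) is called by fib(m+1) and fib(m+2), so
  N(m) = N(m+1) + N(m+2).
fib(0) is called only by fib(2), so N(0) = N(2).
Walk down from m=9:
  N(9)=1, N(8)=1, N(7)=2
N(7) = 2


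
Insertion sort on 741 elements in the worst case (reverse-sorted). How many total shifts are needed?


In the worst case (reverse-sorted), each element shifts past all previous:
  Element 1: 1 shifts
  Element 2: 2 shifts
  Element 3: 3 shifts
  Element 4: 4 shifts
  Element 5: 5 shifts
  ...
  Element 740: 740 shifts
Total = 1 + 2 + ... + 740
= 741*(741-1)/2 = 274170


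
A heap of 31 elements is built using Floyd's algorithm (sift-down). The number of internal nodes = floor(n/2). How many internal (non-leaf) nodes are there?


Leaf nodes occupy roughly half the array.
Sift-down is called for each internal node, starting from the last one.
Internal nodes = floor(n/2) = floor(31/2) = 15


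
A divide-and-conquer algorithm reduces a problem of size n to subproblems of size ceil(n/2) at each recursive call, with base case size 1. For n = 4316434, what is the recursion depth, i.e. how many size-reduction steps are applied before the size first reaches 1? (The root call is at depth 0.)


Each step divides the size by 2 (rounding up); after k steps the size is ceil(n/2^k), which equals 1 exactly when 2^k >= n.
So the depth is the smallest k with 2^k >= 4316434, i.e. ceil(log_2(4316434)).
2^22 = 4194304 < 4316434 <= 8388608 = 2^23
Recursion depth = 23


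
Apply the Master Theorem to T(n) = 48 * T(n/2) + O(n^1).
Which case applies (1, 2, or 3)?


The Master Theorem: T(n) = a*T(n/b) + O(n^c)
  a = 48, b = 2, c = 1
log_b(a) = log_2(48) ~ 5.585
Compare b^c with a: 2^1 = 2 < 48, so c < log_b(a).
Since c < log_b(a), Case 1 applies.
T(n) = O(n^(log_2 48)) ~ O(n^5.585)
Master Theorem case = 1


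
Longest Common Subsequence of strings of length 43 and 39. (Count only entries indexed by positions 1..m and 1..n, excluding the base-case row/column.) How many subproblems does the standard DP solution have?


DP table indexed by positions in both strings.
First string: 43 positions
Second string: 39 positions
Total = 43 * 39 = 1677


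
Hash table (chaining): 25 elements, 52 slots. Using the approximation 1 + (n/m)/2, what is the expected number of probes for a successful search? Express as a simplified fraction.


Computing expected probes:
alpha = 25/52
= 1 + alpha/2
= 1 + 25/(2*52)
= (2*52 + 25) / (2*52)
= 129/104


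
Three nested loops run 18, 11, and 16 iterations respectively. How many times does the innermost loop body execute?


Loop 1 (outermost): 18 iterations
Loop 2 (middle): 11 iterations per outer
Loop 3 (innermost): 16 iterations per middle
Total = 18 * 11 * 16 = 3168


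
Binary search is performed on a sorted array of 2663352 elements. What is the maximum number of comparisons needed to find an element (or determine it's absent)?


Binary search halves the search space each comparison:
  Step 1: search space = 2663352 -> 1331676
  Step 2: search space = 1331676 -> 665838
  Step 3: search space = 665838 -> 332919
  Step 4: search space = 332919 -> 166459
  Step 5: search space = 166459 -> 83229
  Step 6: search space = 83229 -> 41614
  Step 7: search space = 41614 -> 20807
  Step 8: search space = 20807 -> 10403
  Step 9: search space = 10403 -> 5201
  Step 10: search space = 5201 -> 2600
  Step 11: search space = 2600 -> 1300
  Step 12: search space = 1300 -> 650
  Step 13: search space = 650 -> 325
  Step 14: search space = 325 -> 162
  Step 15: search space = 162 -> 81
  Step 16: search space = 81 -> 40
  Step 17: search space = 40 -> 20
  Step 18: search space = 20 -> 10
  Step 19: search space = 10 -> 5
  Step 20: search space = 5 -> 2
  Step 21: search space = 2 -> 1
  Step 22: search space = 1 (final check)
Maximum comparisons = floor(log2(2663352)) + 1 = 21 + 1 = 22


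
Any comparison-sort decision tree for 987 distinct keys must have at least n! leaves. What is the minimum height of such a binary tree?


A binary decision tree of height h has at most 2^h leaves and needs at least n! of them, so h >= ceil(log2(n!)).
987! is far too large to multiply out, so use Stirling's series:
  ln(n!) ~ n ln n - n + (1/2) ln(2 pi n) + 1/(12n)  (error below 1/(360 n^3), negligible here)
  ln(987) = 6.8946700
  n ln n = 987 * 6.8946700 = 6805.0393
  (1/2) ln(2 pi * 987) = (1/2) ln(6201.5039) = 4.3663
  1/(12*987) = 0.0001
  ln(987!) ~ 6805.0393 - 987 + 4.3663 + 0.0001 = 5822.4057
Convert to base 2: log2(987!) = 5822.4057 / ln 2 = 5822.4057 / 0.69314718 = 8399.9558
ceil(8399.9558) = 8400


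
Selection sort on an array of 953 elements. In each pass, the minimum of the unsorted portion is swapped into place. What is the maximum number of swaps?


Selection sort performs one swap per pass:
  Pass 1: find min in positions 0 to 952, swap with position 0
  Pass 2: find min in positions 1 to 952, swap with position 1
  Pass 3: find min in positions 2 to 952, swap with position 2
  Pass 4: find min in positions 3 to 952, swap with position 3
  Pass 5: find min in positions 4 to 952, swap with position 4
  ... (947 more passes)
Total passes (and swaps) = n - 1 = 953 - 1 = 952


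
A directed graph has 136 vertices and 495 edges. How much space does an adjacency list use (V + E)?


Adjacency list: one list head per vertex + one entry per edge
Vertex heads: 136
Edge entries: 495
Total = 136 + 495 = 631


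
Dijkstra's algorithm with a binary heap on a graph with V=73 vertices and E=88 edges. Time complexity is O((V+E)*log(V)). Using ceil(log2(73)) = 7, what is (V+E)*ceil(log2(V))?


Dijkstra with a binary heap: each vertex is extracted once, each edge may relax once.
Each heap operation costs O(log V).
V + E = 73 + 88 = 161
ceil(log2(73)) = 7 (since 2^6 = 64 < 73 <= 128 = 2^7)
Total heap work = (V+E) * ceil(log2(V)) = 161 * 7 = 1127


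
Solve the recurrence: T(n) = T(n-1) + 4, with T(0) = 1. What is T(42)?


Unrolling the recurrence:
T(42) = T(41) + 4
       = T(40) + 4 + 4
       = T(39) + 4*3
       ...
       = T(0) + 4*42
       = 1 + 168 = 169


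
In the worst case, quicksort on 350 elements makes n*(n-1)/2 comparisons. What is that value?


Sum of comparisons per partition:
349 + 348 + ... + 1 + 0
= 350 * (350 - 1) / 2
= 350 * 349 / 2
= 61075


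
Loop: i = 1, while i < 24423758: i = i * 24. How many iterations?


i multiplies by 24 each step:
i = 1 -> 24 -> 576 -> 13824 -> 331776 -> 7962624 -> 191102976 (stop)
Iterations = ceil(log_24(24423758)) = 6


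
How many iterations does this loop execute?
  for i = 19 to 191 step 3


The loop variable i takes values starting at 19 and increments by 3 each iteration.
Sequence: i = 19, 22, 25, 28, 31, 34, 37, 40, 43, ...
The upper bound 191 is inclusive, so the count is floor((last - first) / step) + 1:
floor((191 - 19) / 3) + 1 = floor(172/3) + 1 = 57 + 1 = 58


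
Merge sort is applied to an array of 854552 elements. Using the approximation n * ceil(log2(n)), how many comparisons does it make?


Merge sort divides the array into halves recursively.
Number of levels = ceil(log2(854552)) = 20
At each level, approximately n = 854552 comparisons are needed for merging.
Total comparisons ~ n * ceil(log2(n)) = 854552 * 20 = 17091040


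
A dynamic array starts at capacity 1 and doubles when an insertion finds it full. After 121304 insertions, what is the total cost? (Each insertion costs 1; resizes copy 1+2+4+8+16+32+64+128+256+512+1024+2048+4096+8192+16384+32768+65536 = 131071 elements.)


Insertion cost: 121304 (one per element)
Resizes occur just before inserting elements 2, 3, 5, 9, ...
Elements copied at each resize: 1 + 2 + 4 + 8 + 16 + 32 + 64 + 128 + 256 + 512 + 1024 + 2048 + 4096 + 8192 + 16384 + 32768 + 65536
Sum of copies = 131071 (geometric series: 2^k - 1)
Total = 121304 + 131071 = 252375


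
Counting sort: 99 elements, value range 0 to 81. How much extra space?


n = 99 (output array)
k = 82 (count array for 82 distinct values)
Extra space = 99 + 82 = 181


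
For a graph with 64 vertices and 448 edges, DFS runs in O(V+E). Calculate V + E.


A full DFS traversal visits each vertex once and examines each edge once.
V = 64
E = 448
Sum = 64 + 448 = 512


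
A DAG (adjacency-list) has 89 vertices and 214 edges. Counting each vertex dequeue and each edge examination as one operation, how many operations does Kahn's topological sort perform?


V = 89 (vertex processing)
E = 214 (edge processing)
V + E = 89 + 214 = 303


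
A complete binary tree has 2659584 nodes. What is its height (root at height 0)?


In a complete binary tree, level k holds nodes 2^k .. 2^(k+1)-1 (1-indexed).
Height = floor(log2(n)) = floor(log2(2659584)) = 21
Check: 2^21 = 2097152 <= 2659584 < 4194304 = 2^22


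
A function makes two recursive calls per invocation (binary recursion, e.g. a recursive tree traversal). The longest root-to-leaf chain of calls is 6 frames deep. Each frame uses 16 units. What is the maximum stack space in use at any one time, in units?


Binary recursion: the two calls run one after the other, so only one root-to-leaf chain of frames is on the stack at a time.
Maximum depth (longest chain) = 6 frames
Each frame = 16 units
Max stack space = 6 * 16 = 96


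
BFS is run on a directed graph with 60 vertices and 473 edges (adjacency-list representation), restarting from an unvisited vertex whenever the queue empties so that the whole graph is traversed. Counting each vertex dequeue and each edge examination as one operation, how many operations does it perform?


A full BFS traversal dequeues each vertex exactly once and examines each directed edge exactly once.
V = 60 (vertex processing cost)
E = 473 (edge examination cost)
Total operations proportional to V + E = 60 + 473 = 533


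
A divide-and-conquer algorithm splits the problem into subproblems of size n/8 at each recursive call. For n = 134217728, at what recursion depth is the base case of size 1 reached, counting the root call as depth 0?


At each depth, the problem size is divided by 8:
  Depth 0: problem size = 134217728
  Depth 1: problem size = 16777216
  Depth 2: problem size = 2097152
  Depth 3: problem size = 262144
  Depth 4: problem size = 32768
  Depth 5: problem size = 4096
  Depth 6: problem size = 512
  Depth 7: problem size = 64
  Depth 8: problem size = 8
  Depth 9: problem size = 1 (base case)
The base case is reached at depth log_8(134217728) = 9 (the tree has 10 levels counting depth 0, but the depth asked for is 9).
Recursion depth = 9


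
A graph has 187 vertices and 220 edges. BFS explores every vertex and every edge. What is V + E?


A full BFS traversal dequeues each vertex once and examines each edge once.
Vertex visits: 187
Edge visits: 220
V + E = 187 + 220 = 407


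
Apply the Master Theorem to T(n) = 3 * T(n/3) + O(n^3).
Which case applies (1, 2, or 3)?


The Master Theorem: T(n) = a*T(n/b) + O(n^c)
  a = 3, b = 3, c = 3
log_b(a) = log_3(3) = 1
Compare b^c with a: 3^3 = 27 > 3, so c > log_b(a).
Since c > log_b(a), Case 3 applies.
T(n) = O(n^3)
Master Theorem case = 3


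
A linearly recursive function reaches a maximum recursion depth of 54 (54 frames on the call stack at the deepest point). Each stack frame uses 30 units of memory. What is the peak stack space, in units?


Maximum recursion depth = 54 frames
Memory per frame = 30 units
Total stack space = depth * frame_size
= 54 * 30 = 1620


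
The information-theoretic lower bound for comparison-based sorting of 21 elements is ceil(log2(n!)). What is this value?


A binary decision tree of height h has at most 2^h leaves and needs at least n! of them, so h >= ceil(log2(n!)).
Compute 21! as a running product:
  x2 = 2, x3 = 6, x4 = 24, x5 = 120
  x6 = 720, x7 = 5040, x8 = 40320, x9 = 362880
  x10 = 3628800, x11 = 39916800, x12 = 479001600, x13 = 6227020800
  x14 = 87178291200, x15 = 1307674368000, x16 = 20922789888000, x17 = 355687428096000
  x18 = 6402373705728000, x19 = 121645100408832000, x20 = 2432902008176640000, x21 = 51090942171709440000
21! = 51090942171709440000
Bracket between powers of 2:
  2^65 = 36893488147419103232 < 51090942171709440000 <= 73786976294838206464 = 2^66
So ceil(log2(21!)) = 66


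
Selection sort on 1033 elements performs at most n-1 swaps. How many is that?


Each of the 1032 passes places one element in its final position.
Pass 1: swap minimum into position 0
Pass 2: swap minimum of remaining into position 1
...
Pass 1032: last two elements, one swap
Maximum swaps = 1033 - 1 = 1032


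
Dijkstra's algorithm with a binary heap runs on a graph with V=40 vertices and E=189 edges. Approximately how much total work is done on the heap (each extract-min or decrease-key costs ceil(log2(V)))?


Dijkstra with a binary heap: each vertex is extracted once, each edge may relax once.
Each heap operation costs O(log V).
V + E = 40 + 189 = 229
ceil(log2(40)) = 6 (since 2^5 = 32 < 40 <= 64 = 2^6)
Total heap work = (V+E) * ceil(log2(V)) = 229 * 6 = 1374


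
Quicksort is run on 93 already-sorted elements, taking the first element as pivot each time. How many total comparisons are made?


Sum of comparisons per partition:
92 + 91 + ... + 1 + 0
= 93 * (93 - 1) / 2
= 93 * 92 / 2
= 4278


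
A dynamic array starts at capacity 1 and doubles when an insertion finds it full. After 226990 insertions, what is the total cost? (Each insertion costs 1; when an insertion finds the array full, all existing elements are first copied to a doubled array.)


Insertion cost: 226990 (one per element)
Resizes occur just before inserting elements 2, 3, 5, 9, ...
Elements copied at each resize: 1 + 2 + 4 + 8 + 16 + 32 + 64 + 128 + 256 + 512 + 1024 + 2048 + 4096 + 8192 + 16384 + 32768 + 65536 + 131072
Sum of copies = 262143 (geometric series: 2^k - 1)
Total = 226990 + 262143 = 489133


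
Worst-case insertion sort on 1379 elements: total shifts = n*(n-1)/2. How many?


Sum of shifts = 1 + 2 + 3 + ... + 1378
= 1379 * 1378 / 2
= 1900262 / 2
= 950131


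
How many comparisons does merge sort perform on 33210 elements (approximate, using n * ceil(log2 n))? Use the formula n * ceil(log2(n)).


Recursion depth: ceil(log2(33210)) = 16
Each recursion level merges n = 33210 elements
Total = 33210 * 16 = 531360


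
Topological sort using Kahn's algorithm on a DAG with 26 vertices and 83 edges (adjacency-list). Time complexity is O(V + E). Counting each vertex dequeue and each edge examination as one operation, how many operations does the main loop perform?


Kahn's algorithm:
  1. Compute in-degrees: O(V + E)
  2. Process queue: each vertex dequeued once (O(V))
     each edge examined once (O(E))
Total = V + E = 26 + 83 = 109


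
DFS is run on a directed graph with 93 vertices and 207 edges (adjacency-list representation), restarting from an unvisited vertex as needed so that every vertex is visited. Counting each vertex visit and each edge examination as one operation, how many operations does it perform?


A full DFS traversal processes each vertex exactly once (push/pop on stack).
Each directed edge is examined once.
V = 93, E = 207
V + E = 300


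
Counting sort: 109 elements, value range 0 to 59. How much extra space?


n = 109 (output array)
k = 60 (count array for 60 distinct values)
Extra space = 109 + 60 = 169


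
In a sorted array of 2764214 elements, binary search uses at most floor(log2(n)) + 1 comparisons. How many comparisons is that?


Halving sequence: 2764214 -> 1382107 -> 691053 -> 345526 -> 172763 -> 86381 -> 43190 -> 21595 -> 10797 -> 5398 -> 2699 -> 1349 -> 674 -> 337 -> 168 -> 84 -> 42 -> 21 -> 10 -> 5 -> 2 -> 1
Number of halvings = 21
Max comparisons = 21 + 1 = 22


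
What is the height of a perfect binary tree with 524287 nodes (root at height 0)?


A perfect binary tree with 524287 nodes:
  524287 = 2^19 - 1
  Levels: 0, 1, ..., 18
  Height = 18


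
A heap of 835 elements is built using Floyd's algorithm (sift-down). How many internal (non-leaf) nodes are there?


Leaf nodes occupy roughly half the array.
Sift-down is called for each internal node, starting from the last one.
Internal nodes = floor(n/2) = floor(835/2) = 417


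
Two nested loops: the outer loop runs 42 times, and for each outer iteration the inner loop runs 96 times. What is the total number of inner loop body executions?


Outer loop: 42 iterations
Inner loop: 96 iterations per outer iteration
Total = 42 * 96 = 4032


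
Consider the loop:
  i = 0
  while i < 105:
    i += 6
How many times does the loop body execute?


Starting at i = 0, each iteration adds 6.
Iterations until i >= 105:
  Iteration 1: i = 0 -> i = 6
  Iteration 2: i = 6 -> i = 12
  Iteration 3: i = 12 -> i = 18
  Iteration 4: i = 18 -> i = 24
  Iteration 5: i = 24 -> i = 30
  Iteration 6: i = 30 -> i = 36
  Iteration 7: i = 36 -> i = 42
  Iteration 8: i = 42 -> i = 48
  ... continuing ...
Total iterations = ceil(105/6) = 18


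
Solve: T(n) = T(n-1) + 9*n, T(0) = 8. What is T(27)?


Expanding the recurrence:
T(27) = T(26) + 9*27
       = T(25) + 9*26 + 9*27
       ...
       = T(0) + 9*(1 + 2 + ... + 27)
       = 8 + 9 * 27*28/2
       = 8 + 9 * 378
       = 8 + 3402 = 3410


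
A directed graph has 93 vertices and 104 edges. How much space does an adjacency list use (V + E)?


Adjacency list: one list head per vertex + one entry per edge
Vertex heads: 93
Edge entries: 104
Total = 93 + 104 = 197


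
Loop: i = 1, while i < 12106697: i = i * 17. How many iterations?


i multiplies by 17 each step:
i = 1 -> 17 -> 289 -> 4913 -> 83521 -> 1419857 -> 24137569 (stop)
Iterations = ceil(log_17(12106697)) = 6


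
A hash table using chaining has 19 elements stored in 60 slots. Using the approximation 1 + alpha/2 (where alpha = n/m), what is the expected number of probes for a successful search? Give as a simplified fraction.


Load factor alpha = n/m = 19/60
Expected probes = 1 + alpha/2 = 1 + 19/(2*60)
= 1 + 19/120
= 120/120 + 19/120
= 139/120


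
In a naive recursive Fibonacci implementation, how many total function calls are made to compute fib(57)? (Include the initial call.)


Let C(m) = total calls to evaluate fib(m). Then C(0)=C(1)=1, and
C(m) = 1 + C(m-1) + C(m-2) for m >= 2.
Build the table (each entry = 1 + previous two):
  C(0) = 1
  C(1) = 1
  C(2) = 1 + 1 + 1 = 3
  C(3) = 1 + 3 + 1 = 5
  C(4) = 1 + 5 + 3 = 9
  C(5) = 1 + 9 + 5 = 15
  C(6) = 1 + 15 + 9 = 25
  C(7) = 1 + 25 + 15 = 41
  C(8) = 1 + 41 + 25 = 67
  C(9) = 1 + 67 + 41 = 109
  C(10) = 1 + 109 + 67 = 177
  C(11) = 1 + 177 + 109 = 287
  C(12) = 1 + 287 + 177 = 465
  C(13) = 1 + 465 + 287 = 753
  C(14) = 1 + 753 + 465 = 1219
  C(15) = 1 + 1219 + 753 = 1973
  C(16) = 1 + 1973 + 1219 = 3193
  C(17) = 1 + 3193 + 1973 = 5167
  C(18) = 1 + 5167 + 3193 = 8361
  C(19) = 1 + 8361 + 5167 = 13529
  C(20) = 1 + 13529 + 8361 = 21891
  C(21) = 1 + 21891 + 13529 = 35421
  C(22) = 1 + 35421 + 21891 = 57313
  C(23) = 1 + 57313 + 35421 = 92735
  C(24) = 1 + 92735 + 57313 = 150049
  C(25) = 1 + 150049 + 92735 = 242785
  C(26) = 1 + 242785 + 150049 = 392835
  C(27) = 1 + 392835 + 242785 = 635621
  C(28) = 1 + 635621 + 392835 = 1028457
  C(29) = 1 + 1028457 + 635621 = 1664079
  C(30) = 1 + 1664079 + 1028457 = 2692537
  C(31) = 1 + 2692537 + 1664079 = 4356617
  C(32) = 1 + 4356617 + 2692537 = 7049155
  C(33) = 1 + 7049155 + 4356617 = 11405773
  C(34) = 1 + 11405773 + 7049155 = 18454929
  C(35) = 1 + 18454929 + 11405773 = 29860703
  C(36) = 1 + 29860703 + 18454929 = 48315633
  C(37) = 1 + 48315633 + 29860703 = 78176337
  C(38) = 1 + 78176337 + 48315633 = 126491971
  C(39) = 1 + 126491971 + 78176337 = 204668309
  C(40) = 1 + 204668309 + 126491971 = 331160281
  C(41) = 1 + 331160281 + 204668309 = 535828591
  C(42) = 1 + 535828591 + 331160281 = 866988873
  C(43) = 1 + 866988873 + 535828591 = 1402817465
  C(44) = 1 + 1402817465 + 866988873 = 2269806339
  C(45) = 1 + 2269806339 + 1402817465 = 3672623805
  C(46) = 1 + 3672623805 + 2269806339 = 5942430145
  C(47) = 1 + 5942430145 + 3672623805 = 9615053951
  C(48) = 1 + 9615053951 + 5942430145 = 15557484097
  C(49) = 1 + 15557484097 + 9615053951 = 25172538049
  C(50) = 1 + 25172538049 + 15557484097 = 40730022147
  C(51) = 1 + 40730022147 + 25172538049 = 65902560197
  C(52) = 1 + 65902560197 + 40730022147 = 106632582345
  C(53) = 1 + 106632582345 + 65902560197 = 172535142543
  C(54) = 1 + 172535142543 + 106632582345 = 279167724889
  C(55) = 1 + 279167724889 + 172535142543 = 451702867433
  C(56) = 1 + 451702867433 + 279167724889 = 730870592323
  C(57) = 1 + 730870592323 + 451702867433 = 1182573459757
Total calls for fib(57) = 1182573459757


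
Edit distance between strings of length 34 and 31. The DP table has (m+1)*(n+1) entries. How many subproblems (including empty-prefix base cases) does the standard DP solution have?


The table includes base cases (empty prefixes).
Rows: (m+1) = 35
Columns: (n+1) = 32
Total = 35 * 32 = 1120


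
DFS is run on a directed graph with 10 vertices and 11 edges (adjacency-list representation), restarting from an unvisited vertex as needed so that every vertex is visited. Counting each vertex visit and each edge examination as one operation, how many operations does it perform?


A full DFS traversal processes each vertex exactly once (push/pop on stack).
Each directed edge is examined once.
V = 10, E = 11
V + E = 21


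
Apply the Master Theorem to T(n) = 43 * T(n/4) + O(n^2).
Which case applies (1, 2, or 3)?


The Master Theorem: T(n) = a*T(n/b) + O(n^c)
  a = 43, b = 4, c = 2
log_b(a) = log_4(43) ~ 2.713
Compare b^c with a: 4^2 = 16 < 43, so c < log_b(a).
Since c < log_b(a), Case 1 applies.
T(n) = O(n^(log_4 43)) ~ O(n^2.713)
Master Theorem case = 1


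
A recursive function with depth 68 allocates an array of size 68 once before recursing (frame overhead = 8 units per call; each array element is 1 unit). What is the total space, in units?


Array allocation: 68 units (allocated once)
Stack frames: 68 deep * 8 per frame = 544 units
Total = 68 + 544 = 612


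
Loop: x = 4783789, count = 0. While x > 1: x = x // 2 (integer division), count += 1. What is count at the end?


The variable x halves each step:
x = 4783789 -> 2391894 -> 1195947 -> 597973 -> 298986 -> 149493 -> 74746 -> 37373 -> 18686 -> 9343 -> 4671 -> 2335 -> 1167 -> 583 -> 291 -> 145 -> 72 -> 36 -> 18 -> 9 -> 4 -> 2 -> 1
Number of halvings = floor(log2(4783789)) = 22


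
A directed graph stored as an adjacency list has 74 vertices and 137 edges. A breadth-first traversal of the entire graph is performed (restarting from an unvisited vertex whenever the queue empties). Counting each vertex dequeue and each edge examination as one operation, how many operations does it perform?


A full BFS traversal dequeues each vertex once and examines each edge once.
Vertex visits: 74
Edge visits: 137
V + E = 74 + 137 = 211


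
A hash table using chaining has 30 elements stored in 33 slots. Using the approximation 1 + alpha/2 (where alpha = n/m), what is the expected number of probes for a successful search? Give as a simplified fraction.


Load factor alpha = n/m = 30/33
Expected probes = 1 + alpha/2 = 1 + 30/(2*33)
= 1 + 30/66
= 66/66 + 30/66
= 96/66
Simplify: 16/11


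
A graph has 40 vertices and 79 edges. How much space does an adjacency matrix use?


Adjacency matrix: V x V grid of entries
Space = V^2 = 40^2 = 40 * 40 = 1600


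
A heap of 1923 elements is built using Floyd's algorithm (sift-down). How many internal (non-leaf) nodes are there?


Leaf nodes occupy roughly half the array.
Sift-down is called for each internal node, starting from the last one.
Internal nodes = floor(n/2) = floor(1923/2) = 961


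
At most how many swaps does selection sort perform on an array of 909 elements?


Each of the 908 passes places one element in its final position.
Pass 1: swap minimum into position 0
Pass 2: swap minimum of remaining into position 1
...
Pass 908: last two elements, one swap
Maximum swaps = 909 - 1 = 908


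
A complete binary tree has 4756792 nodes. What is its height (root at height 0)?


In a complete binary tree, level k holds nodes 2^k .. 2^(k+1)-1 (1-indexed).
Height = floor(log2(n)) = floor(log2(4756792)) = 22
Check: 2^22 = 4194304 <= 4756792 < 8388608 = 2^23


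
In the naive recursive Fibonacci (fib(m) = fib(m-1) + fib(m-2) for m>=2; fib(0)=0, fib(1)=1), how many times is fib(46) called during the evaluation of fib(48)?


Let N(m) = number of times fib(m) is called while evaluating fib(48).
N(48) = 1 (the initial call).
N(47) = 1 (only fib(48) calls it).
For 1 <= m <= 46: fib(m) is called by fib(m+1) and fib(m+2), so
  N(m) = N(m+1) + N(m+2).
fib(0) is called only by fib(2), so N(0) = N(2).
Walk down from m=48:
  N(48)=1, N(47)=1, N(46)=2
N(46) = 2


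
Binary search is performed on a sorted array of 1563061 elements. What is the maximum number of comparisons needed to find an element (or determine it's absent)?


Binary search halves the search space each comparison:
  Step 1: search space = 1563061 -> 781530
  Step 2: search space = 781530 -> 390765
  Step 3: search space = 390765 -> 195382
  Step 4: search space = 195382 -> 97691
  Step 5: search space = 97691 -> 48845
  Step 6: search space = 48845 -> 24422
  Step 7: search space = 24422 -> 12211
  Step 8: search space = 12211 -> 6105
  Step 9: search space = 6105 -> 3052
  Step 10: search space = 3052 -> 1526
  Step 11: search space = 1526 -> 763
  Step 12: search space = 763 -> 381
  Step 13: search space = 381 -> 190
  Step 14: search space = 190 -> 95
  Step 15: search space = 95 -> 47
  Step 16: search space = 47 -> 23
  Step 17: search space = 23 -> 11
  Step 18: search space = 11 -> 5
  Step 19: search space = 5 -> 2
  Step 20: search space = 2 -> 1
  Step 21: search space = 1 (final check)
Maximum comparisons = floor(log2(1563061)) + 1 = 20 + 1 = 21


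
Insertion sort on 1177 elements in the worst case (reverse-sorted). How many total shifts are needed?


In the worst case (reverse-sorted), each element shifts past all previous:
  Element 1: 1 shifts
  Element 2: 2 shifts
  Element 3: 3 shifts
  Element 4: 4 shifts
  Element 5: 5 shifts
  ...
  Element 1176: 1176 shifts
Total = 1 + 2 + ... + 1176
= 1177*(1177-1)/2 = 692076


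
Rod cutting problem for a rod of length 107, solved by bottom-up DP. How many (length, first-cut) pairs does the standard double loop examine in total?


For each subproblem length i = 1..107, the inner loop considers i possible first cuts.
Total = 1 + 2 + ... + 107
= 107*(107+1)/2
= 107*108/2 = 5778


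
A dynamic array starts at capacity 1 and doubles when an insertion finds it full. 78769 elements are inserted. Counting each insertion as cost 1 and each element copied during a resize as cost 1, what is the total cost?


n = 78769
Insertion costs: 78769
Resizes copy 1, 2, 4, ... up to the largest power of 2 that is <= n-1 = 78768, i.e. 65536.
Copy costs = 1 + 2 + 4 + 8 + 16 + 32 + 64 + 128 + 256 + 512 + 1024 + 2048 + 4096 + 8192 + 16384 + 32768 + 65536 = 131071
Total = 78769 + 131071 = 209840


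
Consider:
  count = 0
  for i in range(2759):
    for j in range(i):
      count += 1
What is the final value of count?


For each i, the inner loop runs i times:
  i=0: inner runs 0 times
  i=1: inner runs 1 time
  i=2: inner runs 2 times
  i=3: inner runs 3 times
  i=4: inner runs 4 times
  i=5: inner runs 5 times
  i=6: inner runs 6 times
  i=7: inner runs 7 times
  ...
Total = 0 + 1 + 2 + ... + 2758 = 2759*(2759-1)/2 = 3804661


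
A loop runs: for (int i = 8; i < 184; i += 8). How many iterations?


Loop starts at i = 8, increments by 8, stops when i >= 184.
Number of iterations = ceil((184 - 8) / 8)
= ceil(176 / 8)
= 22


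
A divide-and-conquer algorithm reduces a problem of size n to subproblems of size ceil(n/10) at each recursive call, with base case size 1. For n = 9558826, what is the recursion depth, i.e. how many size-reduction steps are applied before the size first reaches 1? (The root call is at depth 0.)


Each step divides the size by 10 (rounding up); after k steps the size is ceil(n/10^k), which equals 1 exactly when 10^k >= n.
So the depth is the smallest k with 10^k >= 9558826, i.e. ceil(log_10(9558826)).
10^6 = 1000000 < 9558826 <= 10000000 = 10^7
Recursion depth = 7


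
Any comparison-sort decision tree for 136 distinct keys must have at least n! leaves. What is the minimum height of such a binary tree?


A binary decision tree of height h has at most 2^h leaves and needs at least n! of them, so h >= ceil(log2(n!)).
136! is far too large to multiply out, so use Stirling's series:
  ln(n!) ~ n ln n - n + (1/2) ln(2 pi n) + 1/(12n)  (error below 1/(360 n^3), negligible here)
  ln(136) = 4.9126549
  n ln n = 136 * 4.9126549 = 668.1211
  (1/2) ln(2 pi * 136) = (1/2) ln(854.5132) = 3.3753
  1/(12*136) = 0.0006
  ln(136!) ~ 668.1211 - 136 + 3.3753 + 0.0006 = 535.4970
Convert to base 2: log2(136!) = 535.4970 / ln 2 = 535.4970 / 0.69314718 = 772.5589
ceil(772.5589) = 773


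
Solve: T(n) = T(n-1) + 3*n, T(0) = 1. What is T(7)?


Expanding the recurrence:
T(7) = T(6) + 3*7
       = T(5) + 3*6 + 3*7
       ...
       = T(0) + 3*(1 + 2 + ... + 7)
       = 1 + 3 * 7*8/2
       = 1 + 3 * 28
       = 1 + 84 = 85


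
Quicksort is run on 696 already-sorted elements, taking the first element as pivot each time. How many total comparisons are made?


Sum of comparisons per partition:
695 + 694 + ... + 1 + 0
= 696 * (696 - 1) / 2
= 696 * 695 / 2
= 241860


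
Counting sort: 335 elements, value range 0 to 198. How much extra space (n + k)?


n = 335 (output array)
k = 199 (count array for 199 distinct values)
Extra space = 335 + 199 = 534


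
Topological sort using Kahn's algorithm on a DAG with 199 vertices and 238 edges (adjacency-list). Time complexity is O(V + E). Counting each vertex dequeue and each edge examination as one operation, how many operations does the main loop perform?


Kahn's algorithm:
  1. Compute in-degrees: O(V + E)
  2. Process queue: each vertex dequeued once (O(V))
     each edge examined once (O(E))
Total = V + E = 199 + 238 = 437


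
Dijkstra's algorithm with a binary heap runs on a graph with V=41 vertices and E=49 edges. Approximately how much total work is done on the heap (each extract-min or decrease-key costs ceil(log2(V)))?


Dijkstra with a binary heap: each vertex is extracted once, each edge may relax once.
Each heap operation costs O(log V).
V + E = 41 + 49 = 90
ceil(log2(41)) = 6 (since 2^5 = 32 < 41 <= 64 = 2^6)
Total heap work = (V+E) * ceil(log2(V)) = 90 * 6 = 540


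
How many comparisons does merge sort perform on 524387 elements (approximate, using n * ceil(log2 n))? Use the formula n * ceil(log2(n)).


Recursion depth: ceil(log2(524387)) = 20
Each recursion level merges n = 524387 elements
Total = 524387 * 20 = 10487740


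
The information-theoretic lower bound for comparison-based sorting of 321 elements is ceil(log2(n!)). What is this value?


A binary decision tree of height h has at most 2^h leaves and needs at least n! of them, so h >= ceil(log2(n!)).
321! is far too large to multiply out, so use Stirling's series:
  ln(n!) ~ n ln n - n + (1/2) ln(2 pi n) + 1/(12n)  (error below 1/(360 n^3), negligible here)
  ln(321) = 5.7714411
  n ln n = 321 * 5.7714411 = 1852.6326
  (1/2) ln(2 pi * 321) = (1/2) ln(2016.9025) = 3.8047
  1/(12*321) = 0.0003
  ln(321!) ~ 1852.6326 - 321 + 3.8047 + 0.0003 = 1535.4376
Convert to base 2: log2(321!) = 1535.4376 / ln 2 = 1535.4376 / 0.69314718 = 2215.1682
ceil(2215.1682) = 2216


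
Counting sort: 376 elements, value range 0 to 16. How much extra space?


n = 376 (output array)
k = 17 (count array for 17 distinct values)
Extra space = 376 + 17 = 393


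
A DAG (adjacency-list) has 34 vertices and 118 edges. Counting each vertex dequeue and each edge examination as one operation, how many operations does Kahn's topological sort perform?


V = 34 (vertex processing)
E = 118 (edge processing)
V + E = 34 + 118 = 152


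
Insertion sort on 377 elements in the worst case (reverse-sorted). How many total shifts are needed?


In the worst case (reverse-sorted), each element shifts past all previous:
  Element 1: 1 shifts
  Element 2: 2 shifts
  Element 3: 3 shifts
  Element 4: 4 shifts
  Element 5: 5 shifts
  ...
  Element 376: 376 shifts
Total = 1 + 2 + ... + 376
= 377*(377-1)/2 = 70876


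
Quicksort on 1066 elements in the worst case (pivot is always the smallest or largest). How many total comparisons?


In the worst case, each partition step picks the worst pivot:
  Partition 1: 1065 comparisons (n-1 elements to compare)
  Partition 2: 1064 comparisons
  Partition 3: 1063 comparisons
  Partition 4: 1062 comparisons
  Partition 5: 1061 comparisons
  ...
  Last partition: 0 comparisons
Total = (n-1) + (n-2) + ... + 1 + 0 = n*(n-1)/2
= 1066*1065/2 = 567645


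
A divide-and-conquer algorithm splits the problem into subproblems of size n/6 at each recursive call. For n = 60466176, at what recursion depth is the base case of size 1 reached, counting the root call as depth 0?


At each depth, the problem size is divided by 6:
  Depth 0: problem size = 60466176
  Depth 1: problem size = 10077696
  Depth 2: problem size = 1679616
  Depth 3: problem size = 279936
  Depth 4: problem size = 46656
  Depth 5: problem size = 7776
  Depth 6: problem size = 1296
  Depth 7: problem size = 216
  Depth 8: problem size = 36
  Depth 9: problem size = 6
  Depth 10: problem size = 1 (base case)
The base case is reached at depth log_6(60466176) = 10 (the tree has 11 levels counting depth 0, but the depth asked for is 10).
Recursion depth = 10


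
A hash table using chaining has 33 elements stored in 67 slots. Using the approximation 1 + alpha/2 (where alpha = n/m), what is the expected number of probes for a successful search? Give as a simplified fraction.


Load factor alpha = n/m = 33/67
Expected probes = 1 + alpha/2 = 1 + 33/(2*67)
= 1 + 33/134
= 134/134 + 33/134
= 167/134


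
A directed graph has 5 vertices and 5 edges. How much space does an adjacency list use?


Adjacency list: one list head per vertex + one entry per edge
Vertex heads: 5
Edge entries: 5
Total = 5 + 5 = 10


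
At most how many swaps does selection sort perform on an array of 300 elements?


Each of the 299 passes places one element in its final position.
Pass 1: swap minimum into position 0
Pass 2: swap minimum of remaining into position 1
...
Pass 299: last two elements, one swap
Maximum swaps = 300 - 1 = 299


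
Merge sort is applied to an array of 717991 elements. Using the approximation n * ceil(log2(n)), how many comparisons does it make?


Merge sort divides the array into halves recursively.
Number of levels = ceil(log2(717991)) = 20
At each level, approximately n = 717991 comparisons are needed for merging.
Total comparisons ~ n * ceil(log2(n)) = 717991 * 20 = 14359820


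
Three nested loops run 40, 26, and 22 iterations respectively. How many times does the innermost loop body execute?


Loop 1 (outermost): 40 iterations
Loop 2 (middle): 26 iterations per outer
Loop 3 (innermost): 22 iterations per middle
Total = 40 * 26 * 22 = 22880


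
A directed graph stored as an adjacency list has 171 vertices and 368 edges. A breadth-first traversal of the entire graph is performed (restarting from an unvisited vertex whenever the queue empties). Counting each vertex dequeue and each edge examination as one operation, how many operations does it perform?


A full BFS traversal dequeues each vertex once and examines each edge once.
Vertex visits: 171
Edge visits: 368
V + E = 171 + 368 = 539


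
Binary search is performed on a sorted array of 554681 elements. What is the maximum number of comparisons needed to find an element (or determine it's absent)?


Binary search halves the search space each comparison:
  Step 1: search space = 554681 -> 277340
  Step 2: search space = 277340 -> 138670
  Step 3: search space = 138670 -> 69335
  Step 4: search space = 69335 -> 34667
  Step 5: search space = 34667 -> 17333
  Step 6: search space = 17333 -> 8666
  Step 7: search space = 8666 -> 4333
  Step 8: search space = 4333 -> 2166
  Step 9: search space = 2166 -> 1083
  Step 10: search space = 1083 -> 541
  Step 11: search space = 541 -> 270
  Step 12: search space = 270 -> 135
  Step 13: search space = 135 -> 67
  Step 14: search space = 67 -> 33
  Step 15: search space = 33 -> 16
  Step 16: search space = 16 -> 8
  Step 17: search space = 8 -> 4
  Step 18: search space = 4 -> 2
  Step 19: search space = 2 -> 1
  Step 20: search space = 1 (final check)
Maximum comparisons = floor(log2(554681)) + 1 = 19 + 1 = 20


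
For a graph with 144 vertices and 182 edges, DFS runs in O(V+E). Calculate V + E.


A full DFS traversal visits each vertex once and examines each edge once.
V = 144
E = 182
Sum = 144 + 182 = 326


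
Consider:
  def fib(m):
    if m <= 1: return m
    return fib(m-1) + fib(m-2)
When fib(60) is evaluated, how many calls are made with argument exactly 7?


Let N(m) = number of times fib(m) is called while evaluating fib(60).
N(60) = 1 (the initial call).
N(59) = 1 (only fib(60) calls it).
For 1 <= m <= 58: fib(m) is called by fib(m+1) and fib(m+2), so
  N(m) = N(m+1) + N(m+2).
fib(0) is called only by fib(2), so N(0) = N(2).
Walk down from m=60:
  N(60)=1, N(59)=1, N(58)=2, N(57)=3, N(56)=5, N(55)=8, N(54)=13, N(53)=21, N(52)=34, N(51)=55, N(50)=89, N(49)=144, N(48)=233, N(47)=377, N(46)=610, N(45)=987, N(44)=1597, N(43)=2584, N(42)=4181, N(41)=6765, N(40)=10946, N(39)=17711, N(38)=28657, N(37)=46368, N(36)=75025, N(35)=121393, N(34)=196418, N(33)=317811, N(32)=514229, N(31)=832040, N(30)=1346269, N(29)=2178309, N(28)=3524578, N(27)=5702887, N(26)=9227465, N(25)=14930352, N(24)=24157817, N(23)=39088169, N(22)=63245986, N(21)=102334155, N(20)=165580141, N(19)=267914296, N(18)=433494437, N(17)=701408733, N(16)=1134903170, N(15)=1836311903, N(14)=2971215073, N(13)=4807526976, N(12)=7778742049, N(11)=12586269025, N(10)=20365011074, N(9)=32951280099, N(8)=53316291173, N(7)=86267571272
N(7) = 86267571272


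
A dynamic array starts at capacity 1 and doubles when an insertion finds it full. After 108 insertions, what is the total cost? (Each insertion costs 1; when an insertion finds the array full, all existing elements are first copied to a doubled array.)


Insertion cost: 108 (one per element)
Resizes occur just before inserting elements 2, 3, 5, 9, ...
Elements copied at each resize: 1 + 2 + 4 + 8 + 16 + 32 + 64
Sum of copies = 127 (geometric series: 2^k - 1)
Total = 108 + 127 = 235


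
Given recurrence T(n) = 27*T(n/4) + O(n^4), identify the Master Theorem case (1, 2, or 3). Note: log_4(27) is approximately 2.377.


Master Theorem parameters: a=27, b=4, c=4
log_b(a) = 2.377
Compare b^c with a: 4^4 = 256 > 27, so c > log_b(a).
Comparing c=4 vs log_b(a)=2.377:
4 > 2.377 => Case 3
Result: T(n) = O(n^4)
Master Theorem case = 3


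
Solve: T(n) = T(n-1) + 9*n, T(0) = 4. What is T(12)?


Expanding the recurrence:
T(12) = T(11) + 9*12
       = T(10) + 9*11 + 9*12
       ...
       = T(0) + 9*(1 + 2 + ... + 12)
       = 4 + 9 * 12*13/2
       = 4 + 9 * 78
       = 4 + 702 = 706


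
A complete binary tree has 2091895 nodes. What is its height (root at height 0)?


In a complete binary tree, level k holds nodes 2^k .. 2^(k+1)-1 (1-indexed).
Height = floor(log2(n)) = floor(log2(2091895)) = 20
Check: 2^20 = 1048576 <= 2091895 < 2097152 = 2^21


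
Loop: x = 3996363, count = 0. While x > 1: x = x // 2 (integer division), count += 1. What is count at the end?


The variable x halves each step:
x = 3996363 -> 1998181 -> 999090 -> 499545 -> 249772 -> 124886 -> 62443 -> 31221 -> 15610 -> 7805 -> 3902 -> 1951 -> 975 -> 487 -> 243 -> 121 -> 60 -> 30 -> 15 -> 7 -> 3 -> 1
Number of halvings = floor(log2(3996363)) = 21
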